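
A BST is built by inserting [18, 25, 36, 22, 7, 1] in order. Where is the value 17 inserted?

Starting tree (level order): [18, 7, 25, 1, None, 22, 36]
Insertion path: 18 -> 7
Result: insert 17 as right child of 7
Final tree (level order): [18, 7, 25, 1, 17, 22, 36]


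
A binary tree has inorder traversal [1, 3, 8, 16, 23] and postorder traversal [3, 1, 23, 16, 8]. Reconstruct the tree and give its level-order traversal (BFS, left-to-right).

Inorder:   [1, 3, 8, 16, 23]
Postorder: [3, 1, 23, 16, 8]
Algorithm: postorder visits root last, so walk postorder right-to-left;
each value is the root of the current inorder slice — split it at that
value, recurse on the right subtree first, then the left.
Recursive splits:
  root=8; inorder splits into left=[1, 3], right=[16, 23]
  root=16; inorder splits into left=[], right=[23]
  root=23; inorder splits into left=[], right=[]
  root=1; inorder splits into left=[], right=[3]
  root=3; inorder splits into left=[], right=[]
Reconstructed level-order: [8, 1, 16, 3, 23]


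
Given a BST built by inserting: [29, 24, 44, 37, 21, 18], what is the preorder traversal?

Tree insertion order: [29, 24, 44, 37, 21, 18]
Tree (level-order array): [29, 24, 44, 21, None, 37, None, 18]
Preorder traversal: [29, 24, 21, 18, 44, 37]


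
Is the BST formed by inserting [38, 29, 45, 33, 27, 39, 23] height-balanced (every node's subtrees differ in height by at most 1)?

Tree (level-order array): [38, 29, 45, 27, 33, 39, None, 23]
Definition: a tree is height-balanced if, at every node, |h(left) - h(right)| <= 1 (empty subtree has height -1).
Bottom-up per-node check:
  node 23: h_left=-1, h_right=-1, diff=0 [OK], height=0
  node 27: h_left=0, h_right=-1, diff=1 [OK], height=1
  node 33: h_left=-1, h_right=-1, diff=0 [OK], height=0
  node 29: h_left=1, h_right=0, diff=1 [OK], height=2
  node 39: h_left=-1, h_right=-1, diff=0 [OK], height=0
  node 45: h_left=0, h_right=-1, diff=1 [OK], height=1
  node 38: h_left=2, h_right=1, diff=1 [OK], height=3
All nodes satisfy the balance condition.
Result: Balanced


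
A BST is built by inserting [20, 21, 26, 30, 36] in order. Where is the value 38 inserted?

Starting tree (level order): [20, None, 21, None, 26, None, 30, None, 36]
Insertion path: 20 -> 21 -> 26 -> 30 -> 36
Result: insert 38 as right child of 36
Final tree (level order): [20, None, 21, None, 26, None, 30, None, 36, None, 38]


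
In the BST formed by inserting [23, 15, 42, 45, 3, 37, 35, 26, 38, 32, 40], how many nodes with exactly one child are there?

Tree built from: [23, 15, 42, 45, 3, 37, 35, 26, 38, 32, 40]
Tree (level-order array): [23, 15, 42, 3, None, 37, 45, None, None, 35, 38, None, None, 26, None, None, 40, None, 32]
Rule: These are nodes with exactly 1 non-null child.
Per-node child counts:
  node 23: 2 child(ren)
  node 15: 1 child(ren)
  node 3: 0 child(ren)
  node 42: 2 child(ren)
  node 37: 2 child(ren)
  node 35: 1 child(ren)
  node 26: 1 child(ren)
  node 32: 0 child(ren)
  node 38: 1 child(ren)
  node 40: 0 child(ren)
  node 45: 0 child(ren)
Matching nodes: [15, 35, 26, 38]
Count of nodes with exactly one child: 4


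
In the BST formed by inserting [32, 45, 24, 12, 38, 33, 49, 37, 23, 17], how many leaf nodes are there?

Tree built from: [32, 45, 24, 12, 38, 33, 49, 37, 23, 17]
Tree (level-order array): [32, 24, 45, 12, None, 38, 49, None, 23, 33, None, None, None, 17, None, None, 37]
Rule: A leaf has 0 children.
Per-node child counts:
  node 32: 2 child(ren)
  node 24: 1 child(ren)
  node 12: 1 child(ren)
  node 23: 1 child(ren)
  node 17: 0 child(ren)
  node 45: 2 child(ren)
  node 38: 1 child(ren)
  node 33: 1 child(ren)
  node 37: 0 child(ren)
  node 49: 0 child(ren)
Matching nodes: [17, 37, 49]
Count of leaf nodes: 3


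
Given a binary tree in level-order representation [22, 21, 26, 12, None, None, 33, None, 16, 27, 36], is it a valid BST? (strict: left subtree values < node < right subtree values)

Level-order array: [22, 21, 26, 12, None, None, 33, None, 16, 27, 36]
Validate using subtree bounds (lo, hi): at each node, require lo < value < hi,
then recurse left with hi=value and right with lo=value.
Preorder trace (stopping at first violation):
  at node 22 with bounds (-inf, +inf): OK
  at node 21 with bounds (-inf, 22): OK
  at node 12 with bounds (-inf, 21): OK
  at node 16 with bounds (12, 21): OK
  at node 26 with bounds (22, +inf): OK
  at node 33 with bounds (26, +inf): OK
  at node 27 with bounds (26, 33): OK
  at node 36 with bounds (33, +inf): OK
No violation found at any node.
Result: Valid BST


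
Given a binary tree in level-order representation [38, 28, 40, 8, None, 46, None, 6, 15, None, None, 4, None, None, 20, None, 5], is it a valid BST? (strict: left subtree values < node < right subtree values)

Level-order array: [38, 28, 40, 8, None, 46, None, 6, 15, None, None, 4, None, None, 20, None, 5]
Validate using subtree bounds (lo, hi): at each node, require lo < value < hi,
then recurse left with hi=value and right with lo=value.
Preorder trace (stopping at first violation):
  at node 38 with bounds (-inf, +inf): OK
  at node 28 with bounds (-inf, 38): OK
  at node 8 with bounds (-inf, 28): OK
  at node 6 with bounds (-inf, 8): OK
  at node 4 with bounds (-inf, 6): OK
  at node 5 with bounds (4, 6): OK
  at node 15 with bounds (8, 28): OK
  at node 20 with bounds (15, 28): OK
  at node 40 with bounds (38, +inf): OK
  at node 46 with bounds (38, 40): VIOLATION
Node 46 violates its bound: not (38 < 46 < 40).
Result: Not a valid BST


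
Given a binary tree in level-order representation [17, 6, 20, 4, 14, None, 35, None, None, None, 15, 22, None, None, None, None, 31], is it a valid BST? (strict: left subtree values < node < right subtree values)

Level-order array: [17, 6, 20, 4, 14, None, 35, None, None, None, 15, 22, None, None, None, None, 31]
Validate using subtree bounds (lo, hi): at each node, require lo < value < hi,
then recurse left with hi=value and right with lo=value.
Preorder trace (stopping at first violation):
  at node 17 with bounds (-inf, +inf): OK
  at node 6 with bounds (-inf, 17): OK
  at node 4 with bounds (-inf, 6): OK
  at node 14 with bounds (6, 17): OK
  at node 15 with bounds (14, 17): OK
  at node 20 with bounds (17, +inf): OK
  at node 35 with bounds (20, +inf): OK
  at node 22 with bounds (20, 35): OK
  at node 31 with bounds (22, 35): OK
No violation found at any node.
Result: Valid BST


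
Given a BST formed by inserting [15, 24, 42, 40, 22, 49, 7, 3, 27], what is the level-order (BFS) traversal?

Tree insertion order: [15, 24, 42, 40, 22, 49, 7, 3, 27]
Tree (level-order array): [15, 7, 24, 3, None, 22, 42, None, None, None, None, 40, 49, 27]
BFS from the root, enqueuing left then right child of each popped node:
  queue [15] -> pop 15, enqueue [7, 24], visited so far: [15]
  queue [7, 24] -> pop 7, enqueue [3], visited so far: [15, 7]
  queue [24, 3] -> pop 24, enqueue [22, 42], visited so far: [15, 7, 24]
  queue [3, 22, 42] -> pop 3, enqueue [none], visited so far: [15, 7, 24, 3]
  queue [22, 42] -> pop 22, enqueue [none], visited so far: [15, 7, 24, 3, 22]
  queue [42] -> pop 42, enqueue [40, 49], visited so far: [15, 7, 24, 3, 22, 42]
  queue [40, 49] -> pop 40, enqueue [27], visited so far: [15, 7, 24, 3, 22, 42, 40]
  queue [49, 27] -> pop 49, enqueue [none], visited so far: [15, 7, 24, 3, 22, 42, 40, 49]
  queue [27] -> pop 27, enqueue [none], visited so far: [15, 7, 24, 3, 22, 42, 40, 49, 27]
Result: [15, 7, 24, 3, 22, 42, 40, 49, 27]


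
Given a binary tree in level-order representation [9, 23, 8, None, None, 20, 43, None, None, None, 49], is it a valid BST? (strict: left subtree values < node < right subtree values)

Level-order array: [9, 23, 8, None, None, 20, 43, None, None, None, 49]
Validate using subtree bounds (lo, hi): at each node, require lo < value < hi,
then recurse left with hi=value and right with lo=value.
Preorder trace (stopping at first violation):
  at node 9 with bounds (-inf, +inf): OK
  at node 23 with bounds (-inf, 9): VIOLATION
Node 23 violates its bound: not (-inf < 23 < 9).
Result: Not a valid BST


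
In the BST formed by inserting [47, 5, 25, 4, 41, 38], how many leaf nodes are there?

Tree built from: [47, 5, 25, 4, 41, 38]
Tree (level-order array): [47, 5, None, 4, 25, None, None, None, 41, 38]
Rule: A leaf has 0 children.
Per-node child counts:
  node 47: 1 child(ren)
  node 5: 2 child(ren)
  node 4: 0 child(ren)
  node 25: 1 child(ren)
  node 41: 1 child(ren)
  node 38: 0 child(ren)
Matching nodes: [4, 38]
Count of leaf nodes: 2


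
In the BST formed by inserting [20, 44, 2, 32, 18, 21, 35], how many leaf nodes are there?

Tree built from: [20, 44, 2, 32, 18, 21, 35]
Tree (level-order array): [20, 2, 44, None, 18, 32, None, None, None, 21, 35]
Rule: A leaf has 0 children.
Per-node child counts:
  node 20: 2 child(ren)
  node 2: 1 child(ren)
  node 18: 0 child(ren)
  node 44: 1 child(ren)
  node 32: 2 child(ren)
  node 21: 0 child(ren)
  node 35: 0 child(ren)
Matching nodes: [18, 21, 35]
Count of leaf nodes: 3


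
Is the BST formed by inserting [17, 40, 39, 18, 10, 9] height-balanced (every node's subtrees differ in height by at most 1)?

Tree (level-order array): [17, 10, 40, 9, None, 39, None, None, None, 18]
Definition: a tree is height-balanced if, at every node, |h(left) - h(right)| <= 1 (empty subtree has height -1).
Bottom-up per-node check:
  node 9: h_left=-1, h_right=-1, diff=0 [OK], height=0
  node 10: h_left=0, h_right=-1, diff=1 [OK], height=1
  node 18: h_left=-1, h_right=-1, diff=0 [OK], height=0
  node 39: h_left=0, h_right=-1, diff=1 [OK], height=1
  node 40: h_left=1, h_right=-1, diff=2 [FAIL (|1--1|=2 > 1)], height=2
  node 17: h_left=1, h_right=2, diff=1 [OK], height=3
Node 40 violates the condition: |1 - -1| = 2 > 1.
Result: Not balanced


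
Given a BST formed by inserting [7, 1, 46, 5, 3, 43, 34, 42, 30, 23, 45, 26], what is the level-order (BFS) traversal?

Tree insertion order: [7, 1, 46, 5, 3, 43, 34, 42, 30, 23, 45, 26]
Tree (level-order array): [7, 1, 46, None, 5, 43, None, 3, None, 34, 45, None, None, 30, 42, None, None, 23, None, None, None, None, 26]
BFS from the root, enqueuing left then right child of each popped node:
  queue [7] -> pop 7, enqueue [1, 46], visited so far: [7]
  queue [1, 46] -> pop 1, enqueue [5], visited so far: [7, 1]
  queue [46, 5] -> pop 46, enqueue [43], visited so far: [7, 1, 46]
  queue [5, 43] -> pop 5, enqueue [3], visited so far: [7, 1, 46, 5]
  queue [43, 3] -> pop 43, enqueue [34, 45], visited so far: [7, 1, 46, 5, 43]
  queue [3, 34, 45] -> pop 3, enqueue [none], visited so far: [7, 1, 46, 5, 43, 3]
  queue [34, 45] -> pop 34, enqueue [30, 42], visited so far: [7, 1, 46, 5, 43, 3, 34]
  queue [45, 30, 42] -> pop 45, enqueue [none], visited so far: [7, 1, 46, 5, 43, 3, 34, 45]
  queue [30, 42] -> pop 30, enqueue [23], visited so far: [7, 1, 46, 5, 43, 3, 34, 45, 30]
  queue [42, 23] -> pop 42, enqueue [none], visited so far: [7, 1, 46, 5, 43, 3, 34, 45, 30, 42]
  queue [23] -> pop 23, enqueue [26], visited so far: [7, 1, 46, 5, 43, 3, 34, 45, 30, 42, 23]
  queue [26] -> pop 26, enqueue [none], visited so far: [7, 1, 46, 5, 43, 3, 34, 45, 30, 42, 23, 26]
Result: [7, 1, 46, 5, 43, 3, 34, 45, 30, 42, 23, 26]


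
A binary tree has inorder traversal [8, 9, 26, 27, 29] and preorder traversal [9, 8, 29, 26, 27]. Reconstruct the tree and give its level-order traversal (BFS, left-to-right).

Inorder:  [8, 9, 26, 27, 29]
Preorder: [9, 8, 29, 26, 27]
Algorithm: preorder visits root first, so consume preorder in order;
for each root, split the current inorder slice at that value into
left-subtree inorder and right-subtree inorder, then recurse.
Recursive splits:
  root=9; inorder splits into left=[8], right=[26, 27, 29]
  root=8; inorder splits into left=[], right=[]
  root=29; inorder splits into left=[26, 27], right=[]
  root=26; inorder splits into left=[], right=[27]
  root=27; inorder splits into left=[], right=[]
Reconstructed level-order: [9, 8, 29, 26, 27]


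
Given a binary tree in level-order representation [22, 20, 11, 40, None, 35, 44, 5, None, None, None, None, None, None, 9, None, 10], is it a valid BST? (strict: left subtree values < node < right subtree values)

Level-order array: [22, 20, 11, 40, None, 35, 44, 5, None, None, None, None, None, None, 9, None, 10]
Validate using subtree bounds (lo, hi): at each node, require lo < value < hi,
then recurse left with hi=value and right with lo=value.
Preorder trace (stopping at first violation):
  at node 22 with bounds (-inf, +inf): OK
  at node 20 with bounds (-inf, 22): OK
  at node 40 with bounds (-inf, 20): VIOLATION
Node 40 violates its bound: not (-inf < 40 < 20).
Result: Not a valid BST


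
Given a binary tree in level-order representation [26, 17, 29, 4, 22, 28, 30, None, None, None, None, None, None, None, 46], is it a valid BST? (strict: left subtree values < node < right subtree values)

Level-order array: [26, 17, 29, 4, 22, 28, 30, None, None, None, None, None, None, None, 46]
Validate using subtree bounds (lo, hi): at each node, require lo < value < hi,
then recurse left with hi=value and right with lo=value.
Preorder trace (stopping at first violation):
  at node 26 with bounds (-inf, +inf): OK
  at node 17 with bounds (-inf, 26): OK
  at node 4 with bounds (-inf, 17): OK
  at node 22 with bounds (17, 26): OK
  at node 29 with bounds (26, +inf): OK
  at node 28 with bounds (26, 29): OK
  at node 30 with bounds (29, +inf): OK
  at node 46 with bounds (30, +inf): OK
No violation found at any node.
Result: Valid BST


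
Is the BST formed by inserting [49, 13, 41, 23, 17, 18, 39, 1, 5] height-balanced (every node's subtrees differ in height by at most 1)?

Tree (level-order array): [49, 13, None, 1, 41, None, 5, 23, None, None, None, 17, 39, None, 18]
Definition: a tree is height-balanced if, at every node, |h(left) - h(right)| <= 1 (empty subtree has height -1).
Bottom-up per-node check:
  node 5: h_left=-1, h_right=-1, diff=0 [OK], height=0
  node 1: h_left=-1, h_right=0, diff=1 [OK], height=1
  node 18: h_left=-1, h_right=-1, diff=0 [OK], height=0
  node 17: h_left=-1, h_right=0, diff=1 [OK], height=1
  node 39: h_left=-1, h_right=-1, diff=0 [OK], height=0
  node 23: h_left=1, h_right=0, diff=1 [OK], height=2
  node 41: h_left=2, h_right=-1, diff=3 [FAIL (|2--1|=3 > 1)], height=3
  node 13: h_left=1, h_right=3, diff=2 [FAIL (|1-3|=2 > 1)], height=4
  node 49: h_left=4, h_right=-1, diff=5 [FAIL (|4--1|=5 > 1)], height=5
Node 41 violates the condition: |2 - -1| = 3 > 1.
Result: Not balanced


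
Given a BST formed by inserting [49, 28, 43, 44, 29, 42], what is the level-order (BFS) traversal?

Tree insertion order: [49, 28, 43, 44, 29, 42]
Tree (level-order array): [49, 28, None, None, 43, 29, 44, None, 42]
BFS from the root, enqueuing left then right child of each popped node:
  queue [49] -> pop 49, enqueue [28], visited so far: [49]
  queue [28] -> pop 28, enqueue [43], visited so far: [49, 28]
  queue [43] -> pop 43, enqueue [29, 44], visited so far: [49, 28, 43]
  queue [29, 44] -> pop 29, enqueue [42], visited so far: [49, 28, 43, 29]
  queue [44, 42] -> pop 44, enqueue [none], visited so far: [49, 28, 43, 29, 44]
  queue [42] -> pop 42, enqueue [none], visited so far: [49, 28, 43, 29, 44, 42]
Result: [49, 28, 43, 29, 44, 42]


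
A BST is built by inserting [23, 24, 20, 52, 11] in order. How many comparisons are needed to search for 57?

Search path for 57: 23 -> 24 -> 52
Found: False
Comparisons: 3


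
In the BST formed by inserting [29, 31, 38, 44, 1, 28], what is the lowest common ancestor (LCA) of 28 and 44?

Tree insertion order: [29, 31, 38, 44, 1, 28]
Tree (level-order array): [29, 1, 31, None, 28, None, 38, None, None, None, 44]
In a BST, the LCA of p=28, q=44 is the first node v on the
root-to-leaf path with p <= v <= q (go left if both < v, right if both > v).
Walk from root:
  at 29: 28 <= 29 <= 44, this is the LCA
LCA = 29


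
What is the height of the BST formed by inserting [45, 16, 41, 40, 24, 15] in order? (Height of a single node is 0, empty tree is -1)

Insertion order: [45, 16, 41, 40, 24, 15]
Tree (level-order array): [45, 16, None, 15, 41, None, None, 40, None, 24]
Compute height bottom-up (empty subtree = -1):
  height(15) = 1 + max(-1, -1) = 0
  height(24) = 1 + max(-1, -1) = 0
  height(40) = 1 + max(0, -1) = 1
  height(41) = 1 + max(1, -1) = 2
  height(16) = 1 + max(0, 2) = 3
  height(45) = 1 + max(3, -1) = 4
Height = 4


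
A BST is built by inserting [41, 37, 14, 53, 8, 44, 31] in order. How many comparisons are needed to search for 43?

Search path for 43: 41 -> 53 -> 44
Found: False
Comparisons: 3


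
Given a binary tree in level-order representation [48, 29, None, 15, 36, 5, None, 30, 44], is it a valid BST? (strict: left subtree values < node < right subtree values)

Level-order array: [48, 29, None, 15, 36, 5, None, 30, 44]
Validate using subtree bounds (lo, hi): at each node, require lo < value < hi,
then recurse left with hi=value and right with lo=value.
Preorder trace (stopping at first violation):
  at node 48 with bounds (-inf, +inf): OK
  at node 29 with bounds (-inf, 48): OK
  at node 15 with bounds (-inf, 29): OK
  at node 5 with bounds (-inf, 15): OK
  at node 36 with bounds (29, 48): OK
  at node 30 with bounds (29, 36): OK
  at node 44 with bounds (36, 48): OK
No violation found at any node.
Result: Valid BST


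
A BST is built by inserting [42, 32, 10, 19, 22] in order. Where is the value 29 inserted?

Starting tree (level order): [42, 32, None, 10, None, None, 19, None, 22]
Insertion path: 42 -> 32 -> 10 -> 19 -> 22
Result: insert 29 as right child of 22
Final tree (level order): [42, 32, None, 10, None, None, 19, None, 22, None, 29]


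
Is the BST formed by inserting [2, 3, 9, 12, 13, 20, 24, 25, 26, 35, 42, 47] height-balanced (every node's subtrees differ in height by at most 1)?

Tree (level-order array): [2, None, 3, None, 9, None, 12, None, 13, None, 20, None, 24, None, 25, None, 26, None, 35, None, 42, None, 47]
Definition: a tree is height-balanced if, at every node, |h(left) - h(right)| <= 1 (empty subtree has height -1).
Bottom-up per-node check:
  node 47: h_left=-1, h_right=-1, diff=0 [OK], height=0
  node 42: h_left=-1, h_right=0, diff=1 [OK], height=1
  node 35: h_left=-1, h_right=1, diff=2 [FAIL (|-1-1|=2 > 1)], height=2
  node 26: h_left=-1, h_right=2, diff=3 [FAIL (|-1-2|=3 > 1)], height=3
  node 25: h_left=-1, h_right=3, diff=4 [FAIL (|-1-3|=4 > 1)], height=4
  node 24: h_left=-1, h_right=4, diff=5 [FAIL (|-1-4|=5 > 1)], height=5
  node 20: h_left=-1, h_right=5, diff=6 [FAIL (|-1-5|=6 > 1)], height=6
  node 13: h_left=-1, h_right=6, diff=7 [FAIL (|-1-6|=7 > 1)], height=7
  node 12: h_left=-1, h_right=7, diff=8 [FAIL (|-1-7|=8 > 1)], height=8
  node 9: h_left=-1, h_right=8, diff=9 [FAIL (|-1-8|=9 > 1)], height=9
  node 3: h_left=-1, h_right=9, diff=10 [FAIL (|-1-9|=10 > 1)], height=10
  node 2: h_left=-1, h_right=10, diff=11 [FAIL (|-1-10|=11 > 1)], height=11
Node 35 violates the condition: |-1 - 1| = 2 > 1.
Result: Not balanced


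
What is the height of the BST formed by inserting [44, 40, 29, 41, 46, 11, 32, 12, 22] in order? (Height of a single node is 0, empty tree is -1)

Insertion order: [44, 40, 29, 41, 46, 11, 32, 12, 22]
Tree (level-order array): [44, 40, 46, 29, 41, None, None, 11, 32, None, None, None, 12, None, None, None, 22]
Compute height bottom-up (empty subtree = -1):
  height(22) = 1 + max(-1, -1) = 0
  height(12) = 1 + max(-1, 0) = 1
  height(11) = 1 + max(-1, 1) = 2
  height(32) = 1 + max(-1, -1) = 0
  height(29) = 1 + max(2, 0) = 3
  height(41) = 1 + max(-1, -1) = 0
  height(40) = 1 + max(3, 0) = 4
  height(46) = 1 + max(-1, -1) = 0
  height(44) = 1 + max(4, 0) = 5
Height = 5


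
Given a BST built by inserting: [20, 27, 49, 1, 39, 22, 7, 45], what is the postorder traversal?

Tree insertion order: [20, 27, 49, 1, 39, 22, 7, 45]
Tree (level-order array): [20, 1, 27, None, 7, 22, 49, None, None, None, None, 39, None, None, 45]
Postorder traversal: [7, 1, 22, 45, 39, 49, 27, 20]


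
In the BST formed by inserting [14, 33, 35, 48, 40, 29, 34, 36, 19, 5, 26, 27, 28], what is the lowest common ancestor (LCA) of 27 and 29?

Tree insertion order: [14, 33, 35, 48, 40, 29, 34, 36, 19, 5, 26, 27, 28]
Tree (level-order array): [14, 5, 33, None, None, 29, 35, 19, None, 34, 48, None, 26, None, None, 40, None, None, 27, 36, None, None, 28]
In a BST, the LCA of p=27, q=29 is the first node v on the
root-to-leaf path with p <= v <= q (go left if both < v, right if both > v).
Walk from root:
  at 14: both 27 and 29 > 14, go right
  at 33: both 27 and 29 < 33, go left
  at 29: 27 <= 29 <= 29, this is the LCA
LCA = 29


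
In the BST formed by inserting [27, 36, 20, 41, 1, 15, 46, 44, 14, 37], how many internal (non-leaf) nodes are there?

Tree built from: [27, 36, 20, 41, 1, 15, 46, 44, 14, 37]
Tree (level-order array): [27, 20, 36, 1, None, None, 41, None, 15, 37, 46, 14, None, None, None, 44]
Rule: An internal node has at least one child.
Per-node child counts:
  node 27: 2 child(ren)
  node 20: 1 child(ren)
  node 1: 1 child(ren)
  node 15: 1 child(ren)
  node 14: 0 child(ren)
  node 36: 1 child(ren)
  node 41: 2 child(ren)
  node 37: 0 child(ren)
  node 46: 1 child(ren)
  node 44: 0 child(ren)
Matching nodes: [27, 20, 1, 15, 36, 41, 46]
Count of internal (non-leaf) nodes: 7


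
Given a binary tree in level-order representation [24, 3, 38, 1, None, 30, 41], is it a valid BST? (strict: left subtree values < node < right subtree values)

Level-order array: [24, 3, 38, 1, None, 30, 41]
Validate using subtree bounds (lo, hi): at each node, require lo < value < hi,
then recurse left with hi=value and right with lo=value.
Preorder trace (stopping at first violation):
  at node 24 with bounds (-inf, +inf): OK
  at node 3 with bounds (-inf, 24): OK
  at node 1 with bounds (-inf, 3): OK
  at node 38 with bounds (24, +inf): OK
  at node 30 with bounds (24, 38): OK
  at node 41 with bounds (38, +inf): OK
No violation found at any node.
Result: Valid BST


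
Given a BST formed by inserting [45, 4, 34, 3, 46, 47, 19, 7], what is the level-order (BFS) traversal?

Tree insertion order: [45, 4, 34, 3, 46, 47, 19, 7]
Tree (level-order array): [45, 4, 46, 3, 34, None, 47, None, None, 19, None, None, None, 7]
BFS from the root, enqueuing left then right child of each popped node:
  queue [45] -> pop 45, enqueue [4, 46], visited so far: [45]
  queue [4, 46] -> pop 4, enqueue [3, 34], visited so far: [45, 4]
  queue [46, 3, 34] -> pop 46, enqueue [47], visited so far: [45, 4, 46]
  queue [3, 34, 47] -> pop 3, enqueue [none], visited so far: [45, 4, 46, 3]
  queue [34, 47] -> pop 34, enqueue [19], visited so far: [45, 4, 46, 3, 34]
  queue [47, 19] -> pop 47, enqueue [none], visited so far: [45, 4, 46, 3, 34, 47]
  queue [19] -> pop 19, enqueue [7], visited so far: [45, 4, 46, 3, 34, 47, 19]
  queue [7] -> pop 7, enqueue [none], visited so far: [45, 4, 46, 3, 34, 47, 19, 7]
Result: [45, 4, 46, 3, 34, 47, 19, 7]


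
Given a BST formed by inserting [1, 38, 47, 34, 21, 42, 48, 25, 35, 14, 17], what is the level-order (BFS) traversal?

Tree insertion order: [1, 38, 47, 34, 21, 42, 48, 25, 35, 14, 17]
Tree (level-order array): [1, None, 38, 34, 47, 21, 35, 42, 48, 14, 25, None, None, None, None, None, None, None, 17]
BFS from the root, enqueuing left then right child of each popped node:
  queue [1] -> pop 1, enqueue [38], visited so far: [1]
  queue [38] -> pop 38, enqueue [34, 47], visited so far: [1, 38]
  queue [34, 47] -> pop 34, enqueue [21, 35], visited so far: [1, 38, 34]
  queue [47, 21, 35] -> pop 47, enqueue [42, 48], visited so far: [1, 38, 34, 47]
  queue [21, 35, 42, 48] -> pop 21, enqueue [14, 25], visited so far: [1, 38, 34, 47, 21]
  queue [35, 42, 48, 14, 25] -> pop 35, enqueue [none], visited so far: [1, 38, 34, 47, 21, 35]
  queue [42, 48, 14, 25] -> pop 42, enqueue [none], visited so far: [1, 38, 34, 47, 21, 35, 42]
  queue [48, 14, 25] -> pop 48, enqueue [none], visited so far: [1, 38, 34, 47, 21, 35, 42, 48]
  queue [14, 25] -> pop 14, enqueue [17], visited so far: [1, 38, 34, 47, 21, 35, 42, 48, 14]
  queue [25, 17] -> pop 25, enqueue [none], visited so far: [1, 38, 34, 47, 21, 35, 42, 48, 14, 25]
  queue [17] -> pop 17, enqueue [none], visited so far: [1, 38, 34, 47, 21, 35, 42, 48, 14, 25, 17]
Result: [1, 38, 34, 47, 21, 35, 42, 48, 14, 25, 17]


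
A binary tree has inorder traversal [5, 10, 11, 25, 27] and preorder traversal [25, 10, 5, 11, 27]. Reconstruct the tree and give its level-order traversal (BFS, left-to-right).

Inorder:  [5, 10, 11, 25, 27]
Preorder: [25, 10, 5, 11, 27]
Algorithm: preorder visits root first, so consume preorder in order;
for each root, split the current inorder slice at that value into
left-subtree inorder and right-subtree inorder, then recurse.
Recursive splits:
  root=25; inorder splits into left=[5, 10, 11], right=[27]
  root=10; inorder splits into left=[5], right=[11]
  root=5; inorder splits into left=[], right=[]
  root=11; inorder splits into left=[], right=[]
  root=27; inorder splits into left=[], right=[]
Reconstructed level-order: [25, 10, 27, 5, 11]


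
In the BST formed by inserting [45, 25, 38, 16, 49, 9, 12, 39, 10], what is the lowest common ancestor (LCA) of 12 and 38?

Tree insertion order: [45, 25, 38, 16, 49, 9, 12, 39, 10]
Tree (level-order array): [45, 25, 49, 16, 38, None, None, 9, None, None, 39, None, 12, None, None, 10]
In a BST, the LCA of p=12, q=38 is the first node v on the
root-to-leaf path with p <= v <= q (go left if both < v, right if both > v).
Walk from root:
  at 45: both 12 and 38 < 45, go left
  at 25: 12 <= 25 <= 38, this is the LCA
LCA = 25


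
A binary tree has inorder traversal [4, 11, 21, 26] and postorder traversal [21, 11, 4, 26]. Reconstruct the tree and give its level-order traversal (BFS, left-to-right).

Inorder:   [4, 11, 21, 26]
Postorder: [21, 11, 4, 26]
Algorithm: postorder visits root last, so walk postorder right-to-left;
each value is the root of the current inorder slice — split it at that
value, recurse on the right subtree first, then the left.
Recursive splits:
  root=26; inorder splits into left=[4, 11, 21], right=[]
  root=4; inorder splits into left=[], right=[11, 21]
  root=11; inorder splits into left=[], right=[21]
  root=21; inorder splits into left=[], right=[]
Reconstructed level-order: [26, 4, 11, 21]


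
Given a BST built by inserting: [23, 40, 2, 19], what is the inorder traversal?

Tree insertion order: [23, 40, 2, 19]
Tree (level-order array): [23, 2, 40, None, 19]
Inorder traversal: [2, 19, 23, 40]


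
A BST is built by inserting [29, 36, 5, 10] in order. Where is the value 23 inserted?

Starting tree (level order): [29, 5, 36, None, 10]
Insertion path: 29 -> 5 -> 10
Result: insert 23 as right child of 10
Final tree (level order): [29, 5, 36, None, 10, None, None, None, 23]


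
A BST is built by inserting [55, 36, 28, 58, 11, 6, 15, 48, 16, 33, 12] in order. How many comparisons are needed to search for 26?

Search path for 26: 55 -> 36 -> 28 -> 11 -> 15 -> 16
Found: False
Comparisons: 6


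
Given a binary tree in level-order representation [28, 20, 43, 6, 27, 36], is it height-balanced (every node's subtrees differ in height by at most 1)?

Tree (level-order array): [28, 20, 43, 6, 27, 36]
Definition: a tree is height-balanced if, at every node, |h(left) - h(right)| <= 1 (empty subtree has height -1).
Bottom-up per-node check:
  node 6: h_left=-1, h_right=-1, diff=0 [OK], height=0
  node 27: h_left=-1, h_right=-1, diff=0 [OK], height=0
  node 20: h_left=0, h_right=0, diff=0 [OK], height=1
  node 36: h_left=-1, h_right=-1, diff=0 [OK], height=0
  node 43: h_left=0, h_right=-1, diff=1 [OK], height=1
  node 28: h_left=1, h_right=1, diff=0 [OK], height=2
All nodes satisfy the balance condition.
Result: Balanced


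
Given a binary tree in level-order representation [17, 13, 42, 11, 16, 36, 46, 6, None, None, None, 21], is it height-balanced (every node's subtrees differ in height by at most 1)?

Tree (level-order array): [17, 13, 42, 11, 16, 36, 46, 6, None, None, None, 21]
Definition: a tree is height-balanced if, at every node, |h(left) - h(right)| <= 1 (empty subtree has height -1).
Bottom-up per-node check:
  node 6: h_left=-1, h_right=-1, diff=0 [OK], height=0
  node 11: h_left=0, h_right=-1, diff=1 [OK], height=1
  node 16: h_left=-1, h_right=-1, diff=0 [OK], height=0
  node 13: h_left=1, h_right=0, diff=1 [OK], height=2
  node 21: h_left=-1, h_right=-1, diff=0 [OK], height=0
  node 36: h_left=0, h_right=-1, diff=1 [OK], height=1
  node 46: h_left=-1, h_right=-1, diff=0 [OK], height=0
  node 42: h_left=1, h_right=0, diff=1 [OK], height=2
  node 17: h_left=2, h_right=2, diff=0 [OK], height=3
All nodes satisfy the balance condition.
Result: Balanced


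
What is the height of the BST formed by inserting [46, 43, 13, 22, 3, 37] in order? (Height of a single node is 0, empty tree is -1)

Insertion order: [46, 43, 13, 22, 3, 37]
Tree (level-order array): [46, 43, None, 13, None, 3, 22, None, None, None, 37]
Compute height bottom-up (empty subtree = -1):
  height(3) = 1 + max(-1, -1) = 0
  height(37) = 1 + max(-1, -1) = 0
  height(22) = 1 + max(-1, 0) = 1
  height(13) = 1 + max(0, 1) = 2
  height(43) = 1 + max(2, -1) = 3
  height(46) = 1 + max(3, -1) = 4
Height = 4


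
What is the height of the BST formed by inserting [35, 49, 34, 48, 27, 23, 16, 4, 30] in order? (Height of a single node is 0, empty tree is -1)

Insertion order: [35, 49, 34, 48, 27, 23, 16, 4, 30]
Tree (level-order array): [35, 34, 49, 27, None, 48, None, 23, 30, None, None, 16, None, None, None, 4]
Compute height bottom-up (empty subtree = -1):
  height(4) = 1 + max(-1, -1) = 0
  height(16) = 1 + max(0, -1) = 1
  height(23) = 1 + max(1, -1) = 2
  height(30) = 1 + max(-1, -1) = 0
  height(27) = 1 + max(2, 0) = 3
  height(34) = 1 + max(3, -1) = 4
  height(48) = 1 + max(-1, -1) = 0
  height(49) = 1 + max(0, -1) = 1
  height(35) = 1 + max(4, 1) = 5
Height = 5


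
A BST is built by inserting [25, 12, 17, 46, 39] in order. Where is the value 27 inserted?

Starting tree (level order): [25, 12, 46, None, 17, 39]
Insertion path: 25 -> 46 -> 39
Result: insert 27 as left child of 39
Final tree (level order): [25, 12, 46, None, 17, 39, None, None, None, 27]


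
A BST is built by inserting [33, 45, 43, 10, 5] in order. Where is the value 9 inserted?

Starting tree (level order): [33, 10, 45, 5, None, 43]
Insertion path: 33 -> 10 -> 5
Result: insert 9 as right child of 5
Final tree (level order): [33, 10, 45, 5, None, 43, None, None, 9]


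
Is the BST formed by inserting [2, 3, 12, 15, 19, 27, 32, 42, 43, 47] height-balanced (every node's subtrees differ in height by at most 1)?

Tree (level-order array): [2, None, 3, None, 12, None, 15, None, 19, None, 27, None, 32, None, 42, None, 43, None, 47]
Definition: a tree is height-balanced if, at every node, |h(left) - h(right)| <= 1 (empty subtree has height -1).
Bottom-up per-node check:
  node 47: h_left=-1, h_right=-1, diff=0 [OK], height=0
  node 43: h_left=-1, h_right=0, diff=1 [OK], height=1
  node 42: h_left=-1, h_right=1, diff=2 [FAIL (|-1-1|=2 > 1)], height=2
  node 32: h_left=-1, h_right=2, diff=3 [FAIL (|-1-2|=3 > 1)], height=3
  node 27: h_left=-1, h_right=3, diff=4 [FAIL (|-1-3|=4 > 1)], height=4
  node 19: h_left=-1, h_right=4, diff=5 [FAIL (|-1-4|=5 > 1)], height=5
  node 15: h_left=-1, h_right=5, diff=6 [FAIL (|-1-5|=6 > 1)], height=6
  node 12: h_left=-1, h_right=6, diff=7 [FAIL (|-1-6|=7 > 1)], height=7
  node 3: h_left=-1, h_right=7, diff=8 [FAIL (|-1-7|=8 > 1)], height=8
  node 2: h_left=-1, h_right=8, diff=9 [FAIL (|-1-8|=9 > 1)], height=9
Node 42 violates the condition: |-1 - 1| = 2 > 1.
Result: Not balanced


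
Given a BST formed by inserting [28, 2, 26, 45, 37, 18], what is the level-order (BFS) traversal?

Tree insertion order: [28, 2, 26, 45, 37, 18]
Tree (level-order array): [28, 2, 45, None, 26, 37, None, 18]
BFS from the root, enqueuing left then right child of each popped node:
  queue [28] -> pop 28, enqueue [2, 45], visited so far: [28]
  queue [2, 45] -> pop 2, enqueue [26], visited so far: [28, 2]
  queue [45, 26] -> pop 45, enqueue [37], visited so far: [28, 2, 45]
  queue [26, 37] -> pop 26, enqueue [18], visited so far: [28, 2, 45, 26]
  queue [37, 18] -> pop 37, enqueue [none], visited so far: [28, 2, 45, 26, 37]
  queue [18] -> pop 18, enqueue [none], visited so far: [28, 2, 45, 26, 37, 18]
Result: [28, 2, 45, 26, 37, 18]


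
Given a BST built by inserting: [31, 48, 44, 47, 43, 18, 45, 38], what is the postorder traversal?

Tree insertion order: [31, 48, 44, 47, 43, 18, 45, 38]
Tree (level-order array): [31, 18, 48, None, None, 44, None, 43, 47, 38, None, 45]
Postorder traversal: [18, 38, 43, 45, 47, 44, 48, 31]


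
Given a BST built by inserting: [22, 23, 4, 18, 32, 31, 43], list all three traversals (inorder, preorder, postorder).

Tree insertion order: [22, 23, 4, 18, 32, 31, 43]
Tree (level-order array): [22, 4, 23, None, 18, None, 32, None, None, 31, 43]
Inorder (L, root, R): [4, 18, 22, 23, 31, 32, 43]
Preorder (root, L, R): [22, 4, 18, 23, 32, 31, 43]
Postorder (L, R, root): [18, 4, 31, 43, 32, 23, 22]


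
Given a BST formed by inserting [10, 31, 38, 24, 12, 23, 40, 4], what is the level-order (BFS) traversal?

Tree insertion order: [10, 31, 38, 24, 12, 23, 40, 4]
Tree (level-order array): [10, 4, 31, None, None, 24, 38, 12, None, None, 40, None, 23]
BFS from the root, enqueuing left then right child of each popped node:
  queue [10] -> pop 10, enqueue [4, 31], visited so far: [10]
  queue [4, 31] -> pop 4, enqueue [none], visited so far: [10, 4]
  queue [31] -> pop 31, enqueue [24, 38], visited so far: [10, 4, 31]
  queue [24, 38] -> pop 24, enqueue [12], visited so far: [10, 4, 31, 24]
  queue [38, 12] -> pop 38, enqueue [40], visited so far: [10, 4, 31, 24, 38]
  queue [12, 40] -> pop 12, enqueue [23], visited so far: [10, 4, 31, 24, 38, 12]
  queue [40, 23] -> pop 40, enqueue [none], visited so far: [10, 4, 31, 24, 38, 12, 40]
  queue [23] -> pop 23, enqueue [none], visited so far: [10, 4, 31, 24, 38, 12, 40, 23]
Result: [10, 4, 31, 24, 38, 12, 40, 23]


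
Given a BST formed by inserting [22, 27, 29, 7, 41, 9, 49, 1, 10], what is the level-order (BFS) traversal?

Tree insertion order: [22, 27, 29, 7, 41, 9, 49, 1, 10]
Tree (level-order array): [22, 7, 27, 1, 9, None, 29, None, None, None, 10, None, 41, None, None, None, 49]
BFS from the root, enqueuing left then right child of each popped node:
  queue [22] -> pop 22, enqueue [7, 27], visited so far: [22]
  queue [7, 27] -> pop 7, enqueue [1, 9], visited so far: [22, 7]
  queue [27, 1, 9] -> pop 27, enqueue [29], visited so far: [22, 7, 27]
  queue [1, 9, 29] -> pop 1, enqueue [none], visited so far: [22, 7, 27, 1]
  queue [9, 29] -> pop 9, enqueue [10], visited so far: [22, 7, 27, 1, 9]
  queue [29, 10] -> pop 29, enqueue [41], visited so far: [22, 7, 27, 1, 9, 29]
  queue [10, 41] -> pop 10, enqueue [none], visited so far: [22, 7, 27, 1, 9, 29, 10]
  queue [41] -> pop 41, enqueue [49], visited so far: [22, 7, 27, 1, 9, 29, 10, 41]
  queue [49] -> pop 49, enqueue [none], visited so far: [22, 7, 27, 1, 9, 29, 10, 41, 49]
Result: [22, 7, 27, 1, 9, 29, 10, 41, 49]


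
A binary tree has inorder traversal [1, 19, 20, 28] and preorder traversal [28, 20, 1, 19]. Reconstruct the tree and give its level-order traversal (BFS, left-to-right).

Inorder:  [1, 19, 20, 28]
Preorder: [28, 20, 1, 19]
Algorithm: preorder visits root first, so consume preorder in order;
for each root, split the current inorder slice at that value into
left-subtree inorder and right-subtree inorder, then recurse.
Recursive splits:
  root=28; inorder splits into left=[1, 19, 20], right=[]
  root=20; inorder splits into left=[1, 19], right=[]
  root=1; inorder splits into left=[], right=[19]
  root=19; inorder splits into left=[], right=[]
Reconstructed level-order: [28, 20, 1, 19]


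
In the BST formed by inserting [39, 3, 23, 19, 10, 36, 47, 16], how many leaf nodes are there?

Tree built from: [39, 3, 23, 19, 10, 36, 47, 16]
Tree (level-order array): [39, 3, 47, None, 23, None, None, 19, 36, 10, None, None, None, None, 16]
Rule: A leaf has 0 children.
Per-node child counts:
  node 39: 2 child(ren)
  node 3: 1 child(ren)
  node 23: 2 child(ren)
  node 19: 1 child(ren)
  node 10: 1 child(ren)
  node 16: 0 child(ren)
  node 36: 0 child(ren)
  node 47: 0 child(ren)
Matching nodes: [16, 36, 47]
Count of leaf nodes: 3


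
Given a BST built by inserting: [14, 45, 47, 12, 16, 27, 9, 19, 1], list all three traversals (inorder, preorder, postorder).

Tree insertion order: [14, 45, 47, 12, 16, 27, 9, 19, 1]
Tree (level-order array): [14, 12, 45, 9, None, 16, 47, 1, None, None, 27, None, None, None, None, 19]
Inorder (L, root, R): [1, 9, 12, 14, 16, 19, 27, 45, 47]
Preorder (root, L, R): [14, 12, 9, 1, 45, 16, 27, 19, 47]
Postorder (L, R, root): [1, 9, 12, 19, 27, 16, 47, 45, 14]


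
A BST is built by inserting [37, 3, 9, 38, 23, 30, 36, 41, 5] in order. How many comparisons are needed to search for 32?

Search path for 32: 37 -> 3 -> 9 -> 23 -> 30 -> 36
Found: False
Comparisons: 6


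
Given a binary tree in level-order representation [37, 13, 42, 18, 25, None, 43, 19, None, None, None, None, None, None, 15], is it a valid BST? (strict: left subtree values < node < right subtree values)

Level-order array: [37, 13, 42, 18, 25, None, 43, 19, None, None, None, None, None, None, 15]
Validate using subtree bounds (lo, hi): at each node, require lo < value < hi,
then recurse left with hi=value and right with lo=value.
Preorder trace (stopping at first violation):
  at node 37 with bounds (-inf, +inf): OK
  at node 13 with bounds (-inf, 37): OK
  at node 18 with bounds (-inf, 13): VIOLATION
Node 18 violates its bound: not (-inf < 18 < 13).
Result: Not a valid BST


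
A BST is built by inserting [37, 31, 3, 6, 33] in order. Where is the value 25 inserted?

Starting tree (level order): [37, 31, None, 3, 33, None, 6]
Insertion path: 37 -> 31 -> 3 -> 6
Result: insert 25 as right child of 6
Final tree (level order): [37, 31, None, 3, 33, None, 6, None, None, None, 25]


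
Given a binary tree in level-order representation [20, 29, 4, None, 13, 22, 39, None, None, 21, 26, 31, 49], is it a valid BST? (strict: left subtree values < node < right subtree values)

Level-order array: [20, 29, 4, None, 13, 22, 39, None, None, 21, 26, 31, 49]
Validate using subtree bounds (lo, hi): at each node, require lo < value < hi,
then recurse left with hi=value and right with lo=value.
Preorder trace (stopping at first violation):
  at node 20 with bounds (-inf, +inf): OK
  at node 29 with bounds (-inf, 20): VIOLATION
Node 29 violates its bound: not (-inf < 29 < 20).
Result: Not a valid BST


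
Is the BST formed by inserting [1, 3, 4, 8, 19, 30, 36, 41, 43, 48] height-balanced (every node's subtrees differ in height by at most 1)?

Tree (level-order array): [1, None, 3, None, 4, None, 8, None, 19, None, 30, None, 36, None, 41, None, 43, None, 48]
Definition: a tree is height-balanced if, at every node, |h(left) - h(right)| <= 1 (empty subtree has height -1).
Bottom-up per-node check:
  node 48: h_left=-1, h_right=-1, diff=0 [OK], height=0
  node 43: h_left=-1, h_right=0, diff=1 [OK], height=1
  node 41: h_left=-1, h_right=1, diff=2 [FAIL (|-1-1|=2 > 1)], height=2
  node 36: h_left=-1, h_right=2, diff=3 [FAIL (|-1-2|=3 > 1)], height=3
  node 30: h_left=-1, h_right=3, diff=4 [FAIL (|-1-3|=4 > 1)], height=4
  node 19: h_left=-1, h_right=4, diff=5 [FAIL (|-1-4|=5 > 1)], height=5
  node 8: h_left=-1, h_right=5, diff=6 [FAIL (|-1-5|=6 > 1)], height=6
  node 4: h_left=-1, h_right=6, diff=7 [FAIL (|-1-6|=7 > 1)], height=7
  node 3: h_left=-1, h_right=7, diff=8 [FAIL (|-1-7|=8 > 1)], height=8
  node 1: h_left=-1, h_right=8, diff=9 [FAIL (|-1-8|=9 > 1)], height=9
Node 41 violates the condition: |-1 - 1| = 2 > 1.
Result: Not balanced


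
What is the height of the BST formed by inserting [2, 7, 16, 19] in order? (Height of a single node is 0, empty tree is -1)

Insertion order: [2, 7, 16, 19]
Tree (level-order array): [2, None, 7, None, 16, None, 19]
Compute height bottom-up (empty subtree = -1):
  height(19) = 1 + max(-1, -1) = 0
  height(16) = 1 + max(-1, 0) = 1
  height(7) = 1 + max(-1, 1) = 2
  height(2) = 1 + max(-1, 2) = 3
Height = 3
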